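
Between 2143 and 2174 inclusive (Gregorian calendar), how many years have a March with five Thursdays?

13

March has 31 days; it has five Thursdays when Thursday falls among the first (month-length − 28) days — i.e. when March 1 is one of Thursday/Wednesday/Tuesday.
March 1 by year: 2143:Fri 2144:Sun 2145:Mon 2146:Tue✓ 2147:Wed✓ 2148:Fri 2149:Sat 2150:Sun 2151:Mon 2152:Wed✓ 2153:Thu✓ 2154:Fri 2155:Sat 2156:Mon 2157:Tue✓ 2158:Wed✓ 2159:Thu✓ 2160:Sat 2161:Sun 2162:Mon 2163:Tue✓ 2164:Thu✓ 2165:Fri 2166:Sat 2167:Sun 2168:Tue✓ 2169:Wed✓ 2170:Thu✓ 2171:Fri 2172:Sun 2173:Mon 2174:Tue✓
Years with five Thursdays: 2146, 2147, 2152, 2153, 2157, 2158, 2159, 2163, 2164, 2168, 2169, 2170, 2174 → 13.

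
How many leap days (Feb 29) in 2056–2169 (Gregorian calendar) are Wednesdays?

5

Leap years in 2056–2169: 28 of them.
Feb 29 weekday advances by 5 (mod 7) from one leap year to the next four years later (or differs when a century non-leap intervenes).
Leap-day weekdays: 2056:Tue 2060:Sun 2064:Fri 2068:Wed✓ 2072:Mon 2076:Sat 2080:Thu 2084:Tue 2088:Sun 2092:Fri 2096:Wed✓ 2104:Fri 2108:Wed✓ 2112:Mon 2116:Sat 2120:Thu 2124:Tue 2128:Sun 2132:Fri 2136:Wed✓ 2140:Mon 2144:Sat 2148:Thu 2152:Tue 2156:Sun 2160:Fri 2164:Wed✓ 2168:Mon
Wednesday: 2068, 2096, 2108, 2136, 2164 → 5.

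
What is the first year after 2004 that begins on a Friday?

Jan 1 advances by 2 weekdays after a leap year and by 1 after a common year.
2004: Jan 1 is Thursday (leap).
2005: Saturday
2006: Sunday
2007: Monday
2008: Tuesday (leap)
2009: Thursday
2010: Friday
2010 begins on a Friday

2010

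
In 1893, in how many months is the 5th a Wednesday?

Check the 5th of each month of 1893: Jan 5: Thu, Feb 5: Sun, Mar 5: Sun, Apr 5: Wed, May 5: Fri, Jun 5: Mon, Jul 5: Wed, Aug 5: Sat, Sep 5: Tue, Oct 5: Thu, Nov 5: Sun, Dec 5: Tue.
Wednesday occurs in April, July — 2 months.

2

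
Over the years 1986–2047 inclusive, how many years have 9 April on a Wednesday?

Track 9 April's weekday year by year (advancing +1, or +2 across a Feb 29):
  1986: Wed ✓  1987: Thu (+1)  1988: Sat (+2)  1989: Sun (+1)  1990: Mon (+1)
  1991: Tue (+1)  1992: Thu (+2)  1993: Fri (+1)  1994: Sat (+1)  1995: Sun (+1)
  1996: Tue (+2)  1997: Wed (+1) ✓  1998: Thu (+1)  1999: Fri (+1)  … (34 more years) …
  2034: Sun (+1)  2035: Mon (+1)  2036: Wed (+2) ✓  2037: Thu (+1)  2038: Fri (+1)
  2039: Sat (+1)  2040: Mon (+2)  2041: Tue (+1)  2042: Wed (+1) ✓  2043: Thu (+1)
  2044: Sat (+2)  2045: Sun (+1)  2046: Mon (+1)  2047: Tue (+1)
Wednesday years: 1986, 1997, 2003, 2008, 2014, 2025, 2031, 2036, 2042 — 9 in total.

9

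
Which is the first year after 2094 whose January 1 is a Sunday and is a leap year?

2096

Jan 1 advances by 2 weekdays after a leap year and by 1 after a common year.
2094: Jan 1 is Friday.
2095: Saturday
2096: Sunday (leap)
2096 begins on a Sunday and is a leap year.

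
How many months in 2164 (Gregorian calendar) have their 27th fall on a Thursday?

2

Check the 27th of each month of 2164: Jan 27: Fri, Feb 27: Mon, Mar 27: Tue, Apr 27: Fri, May 27: Sun, Jun 27: Wed, Jul 27: Fri, Aug 27: Mon, Sep 27: Thu, Oct 27: Sat, Nov 27: Tue, Dec 27: Thu.
Thursday occurs in September, December — 2 months.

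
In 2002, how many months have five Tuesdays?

5

A month of length L has five Tuesdays iff its first Tuesday is on day ≤ L−28 (so day 1–3 in a 31-day month, 1–2 in a 30-day month, day 1 in a leap February).
Checking each month of 2002: Jan starts Tue (31d) ✓; Feb starts Fri (28d); Mar starts Fri (31d); Apr starts Mon (30d) ✓; May starts Wed (31d); Jun starts Sat (30d); Jul starts Mon (31d) ✓; Aug starts Thu (31d); Sep starts Sun (30d); Oct starts Tue (31d) ✓; Nov starts Fri (30d); Dec starts Sun (31d) ✓.
Five-Tuesday months: January, April, July, October, December → 5.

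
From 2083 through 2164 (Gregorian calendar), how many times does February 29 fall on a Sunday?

Leap years in 2083–2164: 20 of them.
Feb 29 weekday advances by 5 (mod 7) from one leap year to the next four years later (or differs when a century non-leap intervenes).
Leap-day weekdays: 2084:Tue 2088:Sun✓ 2092:Fri 2096:Wed 2104:Fri 2108:Wed 2112:Mon 2116:Sat 2120:Thu 2124:Tue 2128:Sun✓ 2132:Fri 2136:Wed 2140:Mon 2144:Sat 2148:Thu 2152:Tue 2156:Sun✓ 2160:Fri 2164:Wed
Sunday: 2088, 2128, 2156 → 3.

3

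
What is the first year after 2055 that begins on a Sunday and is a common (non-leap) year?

Jan 1 advances by 2 weekdays after a leap year and by 1 after a common year.
2055: Jan 1 is Friday.
2056: Saturday (leap)
2057: Monday
2058: Tuesday
2059: Wednesday
2060: Thursday (leap)
2061: Saturday
2062: Sunday
2062 begins on a Sunday and is a common year.

2062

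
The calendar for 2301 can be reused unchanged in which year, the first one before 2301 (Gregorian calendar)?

2295

Two years share a calendar iff Jan 1 falls on the same weekday and both are leap or both are common. 2301: Jan 1 is Tuesday, common year.
2300: Jan 1 Monday, common
2299: Jan 1 Sunday, common
2298: Jan 1 Saturday, common
2297: Jan 1 Friday, common
2296: Jan 1 Wednesday, leap
2295: Jan 1 Tuesday, common
2295 matches on both conditions.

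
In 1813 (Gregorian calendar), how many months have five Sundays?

4

A month of length L has five Sundays iff its first Sunday is on day ≤ L−28 (so day 1–3 in a 31-day month, 1–2 in a 30-day month, day 1 in a leap February).
Checking each month of 1813: Jan starts Fri (31d) ✓; Feb starts Mon (28d); Mar starts Mon (31d); Apr starts Thu (30d); May starts Sat (31d) ✓; Jun starts Tue (30d); Jul starts Thu (31d); Aug starts Sun (31d) ✓; Sep starts Wed (30d); Oct starts Fri (31d) ✓; Nov starts Mon (30d); Dec starts Wed (31d).
Five-Sunday months: January, May, August, October → 4.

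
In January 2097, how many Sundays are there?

January 2097 has 31 days and begins on Tuesday.
The first Sunday is January 6.
Sundays fall on 6, 13, 20, 27 — that's 4.

4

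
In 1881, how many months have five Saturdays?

A month of length L has five Saturdays iff its first Saturday is on day ≤ L−28 (so day 1–3 in a 31-day month, 1–2 in a 30-day month, day 1 in a leap February).
Checking each month of 1881: Jan starts Sat (31d) ✓; Feb starts Tue (28d); Mar starts Tue (31d); Apr starts Fri (30d) ✓; May starts Sun (31d); Jun starts Wed (30d); Jul starts Fri (31d) ✓; Aug starts Mon (31d); Sep starts Thu (30d); Oct starts Sat (31d) ✓; Nov starts Tue (30d); Dec starts Thu (31d) ✓.
Five-Saturday months: January, April, July, October, December → 5.

5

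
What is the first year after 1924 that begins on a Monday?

Jan 1 advances by 2 weekdays after a leap year and by 1 after a common year.
1924: Jan 1 is Tuesday (leap).
1925: Thursday
1926: Friday
1927: Saturday
1928: Sunday (leap)
1929: Tuesday
1930: Wednesday
1931: Thursday
1932: Friday (leap)
1933: Sunday
1934: Monday
1934 begins on a Monday

1934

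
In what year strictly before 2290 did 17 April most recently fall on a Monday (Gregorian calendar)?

From one year to the next, a fixed date's weekday advances by 1, or by 2 when a Feb 29 lies between the two dates.
2290: April 17 is Thursday.
2289: Wednesday (−1)
2288: Tuesday (−1)
2287: Sunday (−2)
2286: Saturday (−1)
2285: Friday (−1)
2284: Thursday (−1)
2283: Tuesday (−2)
2282: Monday (−1)
17 April falls on a Monday in 2282.

2282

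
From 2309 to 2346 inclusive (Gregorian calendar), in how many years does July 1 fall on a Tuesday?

Track July 1's weekday year by year (advancing +1, or +2 across a Feb 29):
  2309: Thu  2310: Fri (+1)  2311: Sat (+1)  2312: Mon (+2)  2313: Tue (+1) ✓
  2314: Wed (+1)  2315: Thu (+1)  2316: Sat (+2)  2317: Sun (+1)  2318: Mon (+1)
  2319: Tue (+1) ✓  2320: Thu (+2)  2321: Fri (+1)  2322: Sat (+1)  … (10 more years) …
  2333: Sat (+1)  2334: Sun (+1)  2335: Mon (+1)  2336: Wed (+2)  2337: Thu (+1)
  2338: Fri (+1)  2339: Sat (+1)  2340: Mon (+2)  2341: Tue (+1) ✓  2342: Wed (+1)
  2343: Thu (+1)  2344: Sat (+2)  2345: Sun (+1)  2346: Mon (+1)
Tuesday years: 2313, 2319, 2324, 2330, 2341 — 5 in total.

5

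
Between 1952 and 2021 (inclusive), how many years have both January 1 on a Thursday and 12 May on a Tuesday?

Check each year's weekday for January 1 and 12 May:
  1952: Tue/Mon  1953: Thu/Tue ✓  1954: Fri/Wed  1955: Sat/Thu  1956: Sun/Sat  1957: Tue/Sun  1958: Wed/Mon  1959: Thu/Tue ✓  1960: Fri/Thu  1961: Sun/Fri  1962: Mon/Sat  1963: Tue/Sun  1964: Wed/Tue  1965: Fri/Wed  …(42 more)…  2008: Tue/Mon  2009: Thu/Tue ✓  2010: Fri/Wed  2011: Sat/Thu  2012: Sun/Sat  2013: Tue/Sun  2014: Wed/Mon  2015: Thu/Tue ✓  2016: Fri/Thu  2017: Sun/Fri  2018: Mon/Sat  2019: Tue/Sun  2020: Wed/Tue  2021: Fri/Wed
Both conditions hold in: 1953, 1959, 1970, 1981, 1987, 1998, 2009, 2015 — 8.

8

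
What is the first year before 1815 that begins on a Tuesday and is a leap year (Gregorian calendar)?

Jan 1 advances by 2 weekdays after a leap year and by 1 after a common year.
1815: Jan 1 is Sunday.
1814: Saturday
1813: Friday
1812: Wednesday (leap)
1811: Tuesday
1810: Monday
1809: Sunday
1808: Friday (leap)
1807: Thursday
1806: Wednesday
1805: Tuesday
1804: Sunday (leap)
1803: Saturday
1802: Friday
1801: Thursday
1800: Wednesday
1799: Tuesday
1798: Monday
1797: Sunday
1796: Friday (leap)
1795: Thursday
1794: Wednesday
1793: Tuesday
1792: Sunday (leap)
1791: Saturday
1790: Friday
1789: Thursday
1788: Tuesday (leap)
1788 begins on a Tuesday and is a leap year.

1788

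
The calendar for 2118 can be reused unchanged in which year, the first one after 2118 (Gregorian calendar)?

2129

Two years share a calendar iff Jan 1 falls on the same weekday and both are leap or both are common. 2118: Jan 1 is Saturday, common year.
2119: Jan 1 Sunday, common
2120: Jan 1 Monday, leap
2121: Jan 1 Wednesday, common
2122: Jan 1 Thursday, common
2123: Jan 1 Friday, common
2124: Jan 1 Saturday, leap
2125: Jan 1 Monday, common
2126: Jan 1 Tuesday, common
2127: Jan 1 Wednesday, common
2128: Jan 1 Thursday, leap
2129: Jan 1 Saturday, common
2129 matches on both conditions.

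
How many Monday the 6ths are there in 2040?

Check the 6th of each month of 2040: Jan 6: Fri, Feb 6: Mon, Mar 6: Tue, Apr 6: Fri, May 6: Sun, Jun 6: Wed, Jul 6: Fri, Aug 6: Mon, Sep 6: Thu, Oct 6: Sat, Nov 6: Tue, Dec 6: Thu.
Monday occurs in February, August — 2 months.

2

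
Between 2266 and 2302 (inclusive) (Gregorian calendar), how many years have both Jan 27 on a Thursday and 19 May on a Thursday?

Check each year's weekday for Jan 27 and 19 May:
  2266: Sat/Sat  2267: Sun/Sun  2268: Mon/Tue  2269: Wed/Wed  2270: Thu/Thu ✓  2271: Fri/Fri  2272: Sat/Sun  2273: Mon/Mon  2274: Tue/Tue  2275: Wed/Wed  2276: Thu/Fri  2277: Sat/Sat  2278: Sun/Sun  2279: Mon/Mon  …(9 more)…  2289: Sun/Sun  2290: Mon/Mon  2291: Tue/Tue  2292: Wed/Thu  2293: Fri/Fri  2294: Sat/Sat  2295: Sun/Sun  2296: Mon/Tue  2297: Wed/Wed  2298: Thu/Thu ✓  2299: Fri/Fri  2300: Sat/Sat  2301: Sun/Sun  2302: Mon/Mon
Both conditions hold in: 2270, 2281, 2287, 2298 — 4.

4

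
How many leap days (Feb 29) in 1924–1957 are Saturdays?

Leap years in 1924–1957: 9 of them.
Feb 29 weekday advances by 5 (mod 7) from one leap year to the next four years later (or differs when a century non-leap intervenes).
Leap-day weekdays: 1924:Fri 1928:Wed 1932:Mon 1936:Sat✓ 1940:Thu 1944:Tue 1948:Sun 1952:Fri 1956:Wed
Saturday: 1936 → 1.

1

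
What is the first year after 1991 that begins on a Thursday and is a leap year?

Jan 1 advances by 2 weekdays after a leap year and by 1 after a common year.
1991: Jan 1 is Tuesday.
1992: Wednesday (leap)
1993: Friday
1994: Saturday
1995: Sunday
1996: Monday (leap)
1997: Wednesday
1998: Thursday
1999: Friday
2000: Saturday (leap)
2001: Monday
2002: Tuesday
2003: Wednesday
2004: Thursday (leap)
2004 begins on a Thursday and is a leap year.

2004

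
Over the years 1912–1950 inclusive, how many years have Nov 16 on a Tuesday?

Track Nov 16's weekday year by year (advancing +1, or +2 across a Feb 29):
  1912: Sat  1913: Sun (+1)  1914: Mon (+1)  1915: Tue (+1) ✓  1916: Thu (+2)
  1917: Fri (+1)  1918: Sat (+1)  1919: Sun (+1)  1920: Tue (+2) ✓  1921: Wed (+1)
  1922: Thu (+1)  1923: Fri (+1)  1924: Sun (+2)  1925: Mon (+1)  … (11 more years) …
  1937: Tue (+1) ✓  1938: Wed (+1)  1939: Thu (+1)  1940: Sat (+2)  1941: Sun (+1)
  1942: Mon (+1)  1943: Tue (+1) ✓  1944: Thu (+2)  1945: Fri (+1)  1946: Sat (+1)
  1947: Sun (+1)  1948: Tue (+2) ✓  1949: Wed (+1)  1950: Thu (+1)
Tuesday years: 1915, 1920, 1926, 1937, 1943, 1948 — 6 in total.

6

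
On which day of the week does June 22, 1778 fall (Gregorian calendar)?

Monday

January 1, 1778 is a Thursday.
June 22 is day 173 of the year, i.e. 172 days after Jan 1.
172 mod 7 = 4, so advance 4 weekdays from Thursday: Monday.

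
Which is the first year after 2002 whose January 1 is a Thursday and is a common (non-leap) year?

Jan 1 advances by 2 weekdays after a leap year and by 1 after a common year.
2002: Jan 1 is Tuesday.
2003: Wednesday
2004: Thursday (leap)
2005: Saturday
2006: Sunday
2007: Monday
2008: Tuesday (leap)
2009: Thursday
2009 begins on a Thursday and is a common year.

2009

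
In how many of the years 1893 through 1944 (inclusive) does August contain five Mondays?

22

August has 31 days; it has five Mondays when Monday falls among the first (month-length − 28) days — i.e. when August 1 is one of Monday/Sunday/Saturday.
August 1 by year: 1893:Tue 1894:Wed 1895:Thu 1896:Sat✓ 1897:Sun✓ 1898:Mon✓ 1899:Tue 1900:Wed 1901:Thu 1902:Fri 1903:Sat✓ 1904:Mon✓ 1905:Tue 1906:Wed 1907:Thu …(22 more)… 1930:Fri 1931:Sat✓ 1932:Mon✓ 1933:Tue 1934:Wed 1935:Thu 1936:Sat✓ 1937:Sun✓ 1938:Mon✓ 1939:Tue 1940:Thu 1941:Fri 1942:Sat✓ 1943:Sun✓ 1944:Tue
Years with five Mondays: 1896, 1897, 1898, 1903, 1904, 1908, 1909, 1910, 1914, 1915, 1920, 1921, 1925, 1926, 1927, 1931, 1932, 1936, 1937, 1938, 1942, 1943 → 22.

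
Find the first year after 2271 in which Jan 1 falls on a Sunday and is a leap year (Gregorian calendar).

2288

Jan 1 advances by 2 weekdays after a leap year and by 1 after a common year.
2271: Jan 1 is Sunday.
2272: Monday (leap)
2273: Wednesday
2274: Thursday
2275: Friday
2276: Saturday (leap)
2277: Monday
2278: Tuesday
2279: Wednesday
2280: Thursday (leap)
2281: Saturday
2282: Sunday
2283: Monday
2284: Tuesday (leap)
2285: Thursday
2286: Friday
2287: Saturday
2288: Sunday (leap)
2288 begins on a Sunday and is a leap year.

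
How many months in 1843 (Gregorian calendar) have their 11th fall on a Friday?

1

Check the 11th of each month of 1843: Jan 11: Wed, Feb 11: Sat, Mar 11: Sat, Apr 11: Tue, May 11: Thu, Jun 11: Sun, Jul 11: Tue, Aug 11: Fri, Sep 11: Mon, Oct 11: Wed, Nov 11: Sat, Dec 11: Mon.
Friday occurs in August — 1 month.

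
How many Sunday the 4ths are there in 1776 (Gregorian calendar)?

2

Check the 4th of each month of 1776: Jan 4: Thu, Feb 4: Sun, Mar 4: Mon, Apr 4: Thu, May 4: Sat, Jun 4: Tue, Jul 4: Thu, Aug 4: Sun, Sep 4: Wed, Oct 4: Fri, Nov 4: Mon, Dec 4: Wed.
Sunday occurs in February, August — 2 months.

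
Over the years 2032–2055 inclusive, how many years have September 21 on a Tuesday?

4

Track September 21's weekday year by year (advancing +1, or +2 across a Feb 29):
  2032: Tue ✓  2033: Wed (+1)  2034: Thu (+1)  2035: Fri (+1)  2036: Sun (+2)
  2037: Mon (+1)  2038: Tue (+1) ✓  2039: Wed (+1)  2040: Fri (+2)  2041: Sat (+1)
  2042: Sun (+1)  2043: Mon (+1)  2044: Wed (+2)  2045: Thu (+1)  2046: Fri (+1)
  2047: Sat (+1)  2048: Mon (+2)  2049: Tue (+1) ✓  2050: Wed (+1)  2051: Thu (+1)
  2052: Sat (+2)  2053: Sun (+1)  2054: Mon (+1)  2055: Tue (+1) ✓
Tuesday years: 2032, 2038, 2049, 2055 — 4 in total.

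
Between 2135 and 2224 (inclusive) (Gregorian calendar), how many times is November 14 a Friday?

13

Track November 14's weekday year by year (advancing +1, or +2 across a Feb 29):
  2135: Mon  2136: Wed (+2)  2137: Thu (+1)  2138: Fri (+1) ✓  2139: Sat (+1)
  2140: Mon (+2)  2141: Tue (+1)  2142: Wed (+1)  2143: Thu (+1)  2144: Sat (+2)
  2145: Sun (+1)  2146: Mon (+1)  2147: Tue (+1)  2148: Thu (+2)  … (62 more years) …
  2211: Thu (+1)  2212: Sat (+2)  2213: Sun (+1)  2214: Mon (+1)  2215: Tue (+1)
  2216: Thu (+2)  2217: Fri (+1) ✓  2218: Sat (+1)  2219: Sun (+1)  2220: Tue (+2)
  2221: Wed (+1)  2222: Thu (+1)  2223: Fri (+1) ✓  2224: Sun (+2)
Friday years: 2138, 2149, 2155, 2160, 2166, 2177, 2183, 2188, 2194, 2200, 2206, 2217, 2223 — 13 in total.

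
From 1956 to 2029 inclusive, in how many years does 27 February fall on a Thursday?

11

Track 27 February's weekday year by year (advancing +1, or +2 across a Feb 29):
  1956: Mon  1957: Wed (+2)  1958: Thu (+1) ✓  1959: Fri (+1)  1960: Sat (+1)
  1961: Mon (+2)  1962: Tue (+1)  1963: Wed (+1)  1964: Thu (+1) ✓  1965: Sat (+2)
  1966: Sun (+1)  1967: Mon (+1)  1968: Tue (+1)  1969: Thu (+2) ✓  … (46 more years) …
  2016: Sat (+1)  2017: Mon (+2)  2018: Tue (+1)  2019: Wed (+1)  2020: Thu (+1) ✓
  2021: Sat (+2)  2022: Sun (+1)  2023: Mon (+1)  2024: Tue (+1)  2025: Thu (+2) ✓
  2026: Fri (+1)  2027: Sat (+1)  2028: Sun (+1)  2029: Tue (+2)
Thursday years: 1958, 1964, 1969, 1975, 1986, 1992, 1997, 2003, 2014, 2020, 2025 — 11 in total.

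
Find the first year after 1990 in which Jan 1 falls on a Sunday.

1995

Jan 1 advances by 2 weekdays after a leap year and by 1 after a common year.
1990: Jan 1 is Monday.
1991: Tuesday
1992: Wednesday (leap)
1993: Friday
1994: Saturday
1995: Sunday
1995 begins on a Sunday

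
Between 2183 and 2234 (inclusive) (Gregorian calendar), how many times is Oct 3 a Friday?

9

Track Oct 3's weekday year by year (advancing +1, or +2 across a Feb 29):
  2183: Fri ✓  2184: Sun (+2)  2185: Mon (+1)  2186: Tue (+1)  2187: Wed (+1)
  2188: Fri (+2) ✓  2189: Sat (+1)  2190: Sun (+1)  2191: Mon (+1)  2192: Wed (+2)
  2193: Thu (+1)  2194: Fri (+1) ✓  2195: Sat (+1)  2196: Mon (+2)  … (24 more years) …
  2221: Wed (+1)  2222: Thu (+1)  2223: Fri (+1) ✓  2224: Sun (+2)  2225: Mon (+1)
  2226: Tue (+1)  2227: Wed (+1)  2228: Fri (+2) ✓  2229: Sat (+1)  2230: Sun (+1)
  2231: Mon (+1)  2232: Wed (+2)  2233: Thu (+1)  2234: Fri (+1) ✓
Friday years: 2183, 2188, 2194, 2200, 2206, 2217, 2223, 2228, 2234 — 9 in total.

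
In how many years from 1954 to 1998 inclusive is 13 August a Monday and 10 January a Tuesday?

Check each year's weekday for 13 August and 10 January:
  1954: Fri/Sun  1955: Sat/Mon  1956: Mon/Tue ✓  1957: Tue/Thu  1958: Wed/Fri  1959: Thu/Sat  1960: Sat/Sun  1961: Sun/Tue  1962: Mon/Wed  1963: Tue/Thu  1964: Thu/Fri  1965: Fri/Sun  1966: Sat/Mon  1967: Sun/Tue  …(17 more)…  1985: Tue/Thu  1986: Wed/Fri  1987: Thu/Sat  1988: Sat/Sun  1989: Sun/Tue  1990: Mon/Wed  1991: Tue/Thu  1992: Thu/Fri  1993: Fri/Sun  1994: Sat/Mon  1995: Sun/Tue  1996: Tue/Wed  1997: Wed/Fri  1998: Thu/Sat
Both conditions hold in: 1956, 1984 — 2.

2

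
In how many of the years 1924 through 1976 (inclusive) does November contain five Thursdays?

14

November has 30 days; it has five Thursdays when Thursday falls among the first (month-length − 28) days — i.e. when November 1 is one of Thursday/Wednesday.
November 1 by year: 1924:Sat 1925:Sun 1926:Mon 1927:Tue 1928:Thu✓ 1929:Fri 1930:Sat 1931:Sun 1932:Tue 1933:Wed✓ 1934:Thu✓ 1935:Fri 1936:Sun 1937:Mon 1938:Tue …(23 more)… 1962:Thu✓ 1963:Fri 1964:Sun 1965:Mon 1966:Tue 1967:Wed✓ 1968:Fri 1969:Sat 1970:Sun 1971:Mon 1972:Wed✓ 1973:Thu✓ 1974:Fri 1975:Sat 1976:Mon
Years with five Thursdays: 1928, 1933, 1934, 1939, 1944, 1945, 1950, 1951, 1956, 1961, 1962, 1967, 1972, 1973 → 14.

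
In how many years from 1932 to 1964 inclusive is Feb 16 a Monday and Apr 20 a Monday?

3

Check each year's weekday for Feb 16 and Apr 20:
  1932: Tue/Wed  1933: Thu/Thu  1934: Fri/Fri  1935: Sat/Sat  1936: Sun/Mon  1937: Tue/Tue  1938: Wed/Wed  1939: Thu/Thu  1940: Fri/Sat  1941: Sun/Sun  1942: Mon/Mon ✓  1943: Tue/Tue  1944: Wed/Thu  1945: Fri/Fri  …(5 more)…  1951: Fri/Fri  1952: Sat/Sun  1953: Mon/Mon ✓  1954: Tue/Tue  1955: Wed/Wed  1956: Thu/Fri  1957: Sat/Sat  1958: Sun/Sun  1959: Mon/Mon ✓  1960: Tue/Wed  1961: Thu/Thu  1962: Fri/Fri  1963: Sat/Sat  1964: Sun/Mon
Both conditions hold in: 1942, 1953, 1959 — 3.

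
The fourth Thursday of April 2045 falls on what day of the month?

April 1, 2045 is a Saturday, so the first Thursday is the 6th.
The fourth Thursday is 6 + 21 = 27.

27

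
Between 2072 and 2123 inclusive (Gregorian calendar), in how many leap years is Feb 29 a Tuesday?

1

Leap years in 2072–2123: 12 of them.
Feb 29 weekday advances by 5 (mod 7) from one leap year to the next four years later (or differs when a century non-leap intervenes).
Leap-day weekdays: 2072:Mon 2076:Sat 2080:Thu 2084:Tue✓ 2088:Sun 2092:Fri 2096:Wed 2104:Fri 2108:Wed 2112:Mon 2116:Sat 2120:Thu
Tuesday: 2084 → 1.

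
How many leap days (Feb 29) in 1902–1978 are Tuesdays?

3

Leap years in 1902–1978: 19 of them.
Feb 29 weekday advances by 5 (mod 7) from one leap year to the next four years later (or differs when a century non-leap intervenes).
Leap-day weekdays: 1904:Mon 1908:Sat 1912:Thu 1916:Tue✓ 1920:Sun 1924:Fri 1928:Wed 1932:Mon 1936:Sat 1940:Thu 1944:Tue✓ 1948:Sun 1952:Fri 1956:Wed 1960:Mon 1964:Sat 1968:Thu 1972:Tue✓ 1976:Sun
Tuesday: 1916, 1944, 1972 → 3.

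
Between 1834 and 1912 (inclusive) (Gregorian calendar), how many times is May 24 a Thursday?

11

Track May 24's weekday year by year (advancing +1, or +2 across a Feb 29):
  1834: Sat  1835: Sun (+1)  1836: Tue (+2)  1837: Wed (+1)  1838: Thu (+1) ✓
  1839: Fri (+1)  1840: Sun (+2)  1841: Mon (+1)  1842: Tue (+1)  1843: Wed (+1)
  1844: Fri (+2)  1845: Sat (+1)  1846: Sun (+1)  1847: Mon (+1)  … (51 more years) …
  1899: Wed (+1)  1900: Thu (+1) ✓  1901: Fri (+1)  1902: Sat (+1)  1903: Sun (+1)
  1904: Tue (+2)  1905: Wed (+1)  1906: Thu (+1) ✓  1907: Fri (+1)  1908: Sun (+2)
  1909: Mon (+1)  1910: Tue (+1)  1911: Wed (+1)  1912: Fri (+2)
Thursday years: 1838, 1849, 1855, 1860, 1866, 1877, 1883, 1888, 1894, 1900, 1906 — 11 in total.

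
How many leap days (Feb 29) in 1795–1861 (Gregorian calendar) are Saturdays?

Leap years in 1795–1861: 16 of them.
Feb 29 weekday advances by 5 (mod 7) from one leap year to the next four years later (or differs when a century non-leap intervenes).
Leap-day weekdays: 1796:Mon 1804:Wed 1808:Mon 1812:Sat✓ 1816:Thu 1820:Tue 1824:Sun 1828:Fri 1832:Wed 1836:Mon 1840:Sat✓ 1844:Thu 1848:Tue 1852:Sun 1856:Fri 1860:Wed
Saturday: 1812, 1840 → 2.

2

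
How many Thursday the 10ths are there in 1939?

Check the 10th of each month of 1939: Jan 10: Tue, Feb 10: Fri, Mar 10: Fri, Apr 10: Mon, May 10: Wed, Jun 10: Sat, Jul 10: Mon, Aug 10: Thu, Sep 10: Sun, Oct 10: Tue, Nov 10: Fri, Dec 10: Sun.
Thursday occurs in August — 1 month.

1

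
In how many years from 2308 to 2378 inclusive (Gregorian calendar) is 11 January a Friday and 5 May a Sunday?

Check each year's weekday for 11 January and 5 May:
  2308: Sat/Tue  2309: Mon/Wed  2310: Tue/Thu  2311: Wed/Fri  2312: Thu/Sun  2313: Sat/Mon  2314: Sun/Tue  2315: Mon/Wed  2316: Tue/Fri  2317: Thu/Sat  2318: Fri/Sun ✓  2319: Sat/Mon  2320: Sun/Wed  2321: Tue/Thu  …(43 more)…  2365: Mon/Wed  2366: Tue/Thu  2367: Wed/Fri  2368: Thu/Sun  2369: Sat/Mon  2370: Sun/Tue  2371: Mon/Wed  2372: Tue/Fri  2373: Thu/Sat  2374: Fri/Sun ✓  2375: Sat/Mon  2376: Sun/Wed  2377: Tue/Thu  2378: Wed/Fri
Both conditions hold in: 2318, 2329, 2335, 2346, 2357, 2363, 2374 — 7.

7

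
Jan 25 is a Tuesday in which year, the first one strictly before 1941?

From one year to the next, a fixed date's weekday advances by 1, or by 2 when a Feb 29 lies between the two dates.
1941: January 25 is Saturday.
1940: Thursday (−2)
1939: Wednesday (−1)
1938: Tuesday (−1)
Jan 25 falls on a Tuesday in 1938.

1938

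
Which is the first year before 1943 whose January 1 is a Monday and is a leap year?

Jan 1 advances by 2 weekdays after a leap year and by 1 after a common year.
1943: Jan 1 is Friday.
1942: Thursday
1941: Wednesday
1940: Monday (leap)
1940 begins on a Monday and is a leap year.

1940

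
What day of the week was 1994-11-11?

Friday

January 1, 1994 is a Saturday.
November 11 is day 315 of the year, i.e. 314 days after Jan 1.
314 mod 7 = 6, so advance 6 weekdays from Saturday: Friday.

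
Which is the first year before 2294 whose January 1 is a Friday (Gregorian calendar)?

2292

Jan 1 advances by 2 weekdays after a leap year and by 1 after a common year.
2294: Jan 1 is Monday.
2293: Sunday
2292: Friday (leap)
2292 begins on a Friday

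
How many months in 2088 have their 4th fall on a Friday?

1

Check the 4th of each month of 2088: Jan 4: Sun, Feb 4: Wed, Mar 4: Thu, Apr 4: Sun, May 4: Tue, Jun 4: Fri, Jul 4: Sun, Aug 4: Wed, Sep 4: Sat, Oct 4: Mon, Nov 4: Thu, Dec 4: Sat.
Friday occurs in June — 1 month.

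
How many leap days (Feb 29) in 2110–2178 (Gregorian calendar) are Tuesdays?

Leap years in 2110–2178: 17 of them.
Feb 29 weekday advances by 5 (mod 7) from one leap year to the next four years later (or differs when a century non-leap intervenes).
Leap-day weekdays: 2112:Mon 2116:Sat 2120:Thu 2124:Tue✓ 2128:Sun 2132:Fri 2136:Wed 2140:Mon 2144:Sat 2148:Thu 2152:Tue✓ 2156:Sun 2160:Fri 2164:Wed 2168:Mon 2172:Sat 2176:Thu
Tuesday: 2124, 2152 → 2.

2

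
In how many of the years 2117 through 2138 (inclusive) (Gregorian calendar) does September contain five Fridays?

6

September has 30 days; it has five Fridays when Friday falls among the first (month-length − 28) days — i.e. when September 1 is one of Friday/Thursday.
September 1 by year: 2117:Wed 2118:Thu✓ 2119:Fri✓ 2120:Sun 2121:Mon 2122:Tue 2123:Wed 2124:Fri✓ 2125:Sat 2126:Sun 2127:Mon 2128:Wed 2129:Thu✓ 2130:Fri✓ 2131:Sat 2132:Mon 2133:Tue 2134:Wed 2135:Thu✓ 2136:Sat 2137:Sun 2138:Mon
Years with five Fridays: 2118, 2119, 2124, 2129, 2130, 2135 → 6.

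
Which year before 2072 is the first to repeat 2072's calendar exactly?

2044

Two years share a calendar iff Jan 1 falls on the same weekday and both are leap or both are common. 2072: Jan 1 is Friday, leap year.
2071: Jan 1 Thursday, common
2070: Jan 1 Wednesday, common
2069: Jan 1 Tuesday, common
2068: Jan 1 Sunday, leap
2067: Jan 1 Saturday, common
2066: Jan 1 Friday, common
2065: Jan 1 Thursday, common
2064: Jan 1 Tuesday, leap
2063: Jan 1 Monday, common
2062: Jan 1 Sunday, common
2061: Jan 1 Saturday, common
2060: Jan 1 Thursday, leap
2059: Jan 1 Wednesday, common
2058: Jan 1 Tuesday, common
2057: Jan 1 Monday, common
2056: Jan 1 Saturday, leap
2055: Jan 1 Friday, common
2054: Jan 1 Thursday, common
2053: Jan 1 Wednesday, common
2052: Jan 1 Monday, leap
2051: Jan 1 Sunday, common
2050: Jan 1 Saturday, common
2049: Jan 1 Friday, common
2048: Jan 1 Wednesday, leap
2047: Jan 1 Tuesday, common
2046: Jan 1 Monday, common
2045: Jan 1 Sunday, common
2044: Jan 1 Friday, leap
2044 matches on both conditions.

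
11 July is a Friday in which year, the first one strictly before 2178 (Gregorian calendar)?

From one year to the next, a fixed date's weekday advances by 1, or by 2 when a Feb 29 lies between the two dates.
2178: July 11 is Saturday.
2177: Friday (−1)
11 July falls on a Friday in 2177.

2177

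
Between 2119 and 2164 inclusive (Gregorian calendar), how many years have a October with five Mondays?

October has 31 days; it has five Mondays when Monday falls among the first (month-length − 28) days — i.e. when October 1 is one of Monday/Sunday/Saturday.
October 1 by year: 2119:Sun✓ 2120:Tue 2121:Wed 2122:Thu 2123:Fri 2124:Sun✓ 2125:Mon✓ 2126:Tue 2127:Wed 2128:Fri 2129:Sat✓ 2130:Sun✓ 2131:Mon✓ 2132:Wed 2133:Thu …(16 more)… 2150:Thu 2151:Fri 2152:Sun✓ 2153:Mon✓ 2154:Tue 2155:Wed 2156:Fri 2157:Sat✓ 2158:Sun✓ 2159:Mon✓ 2160:Wed 2161:Thu 2162:Fri 2163:Sat✓ 2164:Mon✓
Years with five Mondays: 2119, 2124, 2125, 2129, 2130, 2131, 2135, 2136, 2140, 2141, 2142, 2146, 2147, 2152, 2153, 2157, 2158, 2159, 2163, 2164 → 20.

20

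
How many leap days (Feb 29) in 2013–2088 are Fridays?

2

Leap years in 2013–2088: 19 of them.
Feb 29 weekday advances by 5 (mod 7) from one leap year to the next four years later (or differs when a century non-leap intervenes).
Leap-day weekdays: 2016:Mon 2020:Sat 2024:Thu 2028:Tue 2032:Sun 2036:Fri✓ 2040:Wed 2044:Mon 2048:Sat 2052:Thu 2056:Tue 2060:Sun 2064:Fri✓ 2068:Wed 2072:Mon 2076:Sat 2080:Thu 2084:Tue 2088:Sun
Friday: 2036, 2064 → 2.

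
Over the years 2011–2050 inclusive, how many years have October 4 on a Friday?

6

Track October 4's weekday year by year (advancing +1, or +2 across a Feb 29):
  2011: Tue  2012: Thu (+2)  2013: Fri (+1) ✓  2014: Sat (+1)  2015: Sun (+1)
  2016: Tue (+2)  2017: Wed (+1)  2018: Thu (+1)  2019: Fri (+1) ✓  2020: Sun (+2)
  2021: Mon (+1)  2022: Tue (+1)  2023: Wed (+1)  2024: Fri (+2) ✓  … (12 more years) …
  2037: Sun (+1)  2038: Mon (+1)  2039: Tue (+1)  2040: Thu (+2)  2041: Fri (+1) ✓
  2042: Sat (+1)  2043: Sun (+1)  2044: Tue (+2)  2045: Wed (+1)  2046: Thu (+1)
  2047: Fri (+1) ✓  2048: Sun (+2)  2049: Mon (+1)  2050: Tue (+1)
Friday years: 2013, 2019, 2024, 2030, 2041, 2047 — 6 in total.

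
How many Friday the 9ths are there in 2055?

2

Check the 9th of each month of 2055: Jan 9: Sat, Feb 9: Tue, Mar 9: Tue, Apr 9: Fri, May 9: Sun, Jun 9: Wed, Jul 9: Fri, Aug 9: Mon, Sep 9: Thu, Oct 9: Sat, Nov 9: Tue, Dec 9: Thu.
Friday occurs in April, July — 2 months.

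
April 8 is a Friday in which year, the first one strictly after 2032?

From one year to the next, a fixed date's weekday advances by 1, or by 2 when a Feb 29 lies between the two dates.
2032: April 8 is Thursday.
2033: Friday (+1)
April 8 falls on a Friday in 2033.

2033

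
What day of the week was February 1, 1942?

January 1, 1942 is a Thursday.
February 1 is day 32 of the year, i.e. 31 days after Jan 1.
31 mod 7 = 3, so advance 3 weekdays from Thursday: Sunday.

Sunday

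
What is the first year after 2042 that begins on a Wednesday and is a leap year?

2048

Jan 1 advances by 2 weekdays after a leap year and by 1 after a common year.
2042: Jan 1 is Wednesday.
2043: Thursday
2044: Friday (leap)
2045: Sunday
2046: Monday
2047: Tuesday
2048: Wednesday (leap)
2048 begins on a Wednesday and is a leap year.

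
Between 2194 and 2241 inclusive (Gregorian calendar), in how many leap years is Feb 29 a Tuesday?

Leap years in 2194–2241: 11 of them.
Feb 29 weekday advances by 5 (mod 7) from one leap year to the next four years later (or differs when a century non-leap intervenes).
Leap-day weekdays: 2196:Mon 2204:Wed 2208:Mon 2212:Sat 2216:Thu 2220:Tue✓ 2224:Sun 2228:Fri 2232:Wed 2236:Mon 2240:Sat
Tuesday: 2220 → 1.

1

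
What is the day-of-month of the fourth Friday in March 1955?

March 1, 1955 is a Tuesday, so the first Friday is the 4th.
The fourth Friday is 4 + 21 = 25.

25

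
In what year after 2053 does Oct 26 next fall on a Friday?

From one year to the next, a fixed date's weekday advances by 1, or by 2 when a Feb 29 lies between the two dates.
2053: October 26 is Sunday.
2054: Monday (+1)
2055: Tuesday (+1)
2056: Thursday (+2)
2057: Friday (+1)
Oct 26 falls on a Friday in 2057.

2057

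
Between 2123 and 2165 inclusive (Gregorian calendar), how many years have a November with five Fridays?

November has 30 days; it has five Fridays when Friday falls among the first (month-length − 28) days — i.e. when November 1 is one of Friday/Thursday.
November 1 by year: 2123:Mon 2124:Wed 2125:Thu✓ 2126:Fri✓ 2127:Sat 2128:Mon 2129:Tue 2130:Wed 2131:Thu✓ 2132:Sat 2133:Sun 2134:Mon 2135:Tue 2136:Thu✓ 2137:Fri✓ …(13 more)… 2151:Mon 2152:Wed 2153:Thu✓ 2154:Fri✓ 2155:Sat 2156:Mon 2157:Tue 2158:Wed 2159:Thu✓ 2160:Sat 2161:Sun 2162:Mon 2163:Tue 2164:Thu✓ 2165:Fri✓
Years with five Fridays: 2125, 2126, 2131, 2136, 2137, 2142, 2143, 2148, 2153, 2154, 2159, 2164, 2165 → 13.

13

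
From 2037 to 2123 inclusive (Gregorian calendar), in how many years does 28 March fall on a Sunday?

13

Track 28 March's weekday year by year (advancing +1, or +2 across a Feb 29):
  2037: Sat  2038: Sun (+1) ✓  2039: Mon (+1)  2040: Wed (+2)  2041: Thu (+1)
  2042: Fri (+1)  2043: Sat (+1)  2044: Mon (+2)  2045: Tue (+1)  2046: Wed (+1)
  2047: Thu (+1)  2048: Sat (+2)  2049: Sun (+1) ✓  2050: Mon (+1)  … (59 more years) …
  2110: Fri (+1)  2111: Sat (+1)  2112: Mon (+2)  2113: Tue (+1)  2114: Wed (+1)
  2115: Thu (+1)  2116: Sat (+2)  2117: Sun (+1) ✓  2118: Mon (+1)  2119: Tue (+1)
  2120: Thu (+2)  2121: Fri (+1)  2122: Sat (+1)  2123: Sun (+1) ✓
Sunday years: 2038, 2049, 2055, 2060, 2066, 2077, 2083, 2088, 2094, 2100, 2106, 2117, 2123 — 13 in total.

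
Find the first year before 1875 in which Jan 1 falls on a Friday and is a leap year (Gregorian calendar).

1864

Jan 1 advances by 2 weekdays after a leap year and by 1 after a common year.
1875: Jan 1 is Friday.
1874: Thursday
1873: Wednesday
1872: Monday (leap)
1871: Sunday
1870: Saturday
1869: Friday
1868: Wednesday (leap)
1867: Tuesday
1866: Monday
1865: Sunday
1864: Friday (leap)
1864 begins on a Friday and is a leap year.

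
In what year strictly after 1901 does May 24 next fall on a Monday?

From one year to the next, a fixed date's weekday advances by 1, or by 2 when a Feb 29 lies between the two dates.
1901: May 24 is Friday.
1902: Saturday (+1)
1903: Sunday (+1)
1904: Tuesday (+2)
1905: Wednesday (+1)
1906: Thursday (+1)
1907: Friday (+1)
1908: Sunday (+2)
1909: Monday (+1)
May 24 falls on a Monday in 1909.

1909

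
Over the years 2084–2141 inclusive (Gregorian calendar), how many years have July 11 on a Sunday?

8

Track July 11's weekday year by year (advancing +1, or +2 across a Feb 29):
  2084: Tue  2085: Wed (+1)  2086: Thu (+1)  2087: Fri (+1)  2088: Sun (+2) ✓
  2089: Mon (+1)  2090: Tue (+1)  2091: Wed (+1)  2092: Fri (+2)  2093: Sat (+1)
  2094: Sun (+1) ✓  2095: Mon (+1)  2096: Wed (+2)  2097: Thu (+1)  … (30 more years) …
  2128: Sun (+2) ✓  2129: Mon (+1)  2130: Tue (+1)  2131: Wed (+1)  2132: Fri (+2)
  2133: Sat (+1)  2134: Sun (+1) ✓  2135: Mon (+1)  2136: Wed (+2)  2137: Thu (+1)
  2138: Fri (+1)  2139: Sat (+1)  2140: Mon (+2)  2141: Tue (+1)
Sunday years: 2088, 2094, 2100, 2106, 2117, 2123, 2128, 2134 — 8 in total.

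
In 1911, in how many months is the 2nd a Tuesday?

Check the 2nd of each month of 1911: Jan 2: Mon, Feb 2: Thu, Mar 2: Thu, Apr 2: Sun, May 2: Tue, Jun 2: Fri, Jul 2: Sun, Aug 2: Wed, Sep 2: Sat, Oct 2: Mon, Nov 2: Thu, Dec 2: Sat.
Tuesday occurs in May — 1 month.

1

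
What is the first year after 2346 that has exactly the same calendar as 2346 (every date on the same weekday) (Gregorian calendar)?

Two years share a calendar iff Jan 1 falls on the same weekday and both are leap or both are common. 2346: Jan 1 is Tuesday, common year.
2347: Jan 1 Wednesday, common
2348: Jan 1 Thursday, leap
2349: Jan 1 Saturday, common
2350: Jan 1 Sunday, common
2351: Jan 1 Monday, common
2352: Jan 1 Tuesday, leap
2353: Jan 1 Thursday, common
2354: Jan 1 Friday, common
2355: Jan 1 Saturday, common
2356: Jan 1 Sunday, leap
2357: Jan 1 Tuesday, common
2357 matches on both conditions.

2357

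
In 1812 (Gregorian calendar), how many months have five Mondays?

A month of length L has five Mondays iff its first Monday is on day ≤ L−28 (so day 1–3 in a 31-day month, 1–2 in a 30-day month, day 1 in a leap February).
Checking each month of 1812: Jan starts Wed (31d); Feb starts Sat (29d); Mar starts Sun (31d) ✓; Apr starts Wed (30d); May starts Fri (31d); Jun starts Mon (30d) ✓; Jul starts Wed (31d); Aug starts Sat (31d) ✓; Sep starts Tue (30d); Oct starts Thu (31d); Nov starts Sun (30d) ✓; Dec starts Tue (31d).
Five-Monday months: March, June, August, November → 4.

4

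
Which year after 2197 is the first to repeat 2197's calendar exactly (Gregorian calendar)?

Two years share a calendar iff Jan 1 falls on the same weekday and both are leap or both are common. 2197: Jan 1 is Sunday, common year.
2198: Jan 1 Monday, common
2199: Jan 1 Tuesday, common
2200: Jan 1 Wednesday, common
2201: Jan 1 Thursday, common
2202: Jan 1 Friday, common
2203: Jan 1 Saturday, common
2204: Jan 1 Sunday, leap
2205: Jan 1 Tuesday, common
2206: Jan 1 Wednesday, common
2207: Jan 1 Thursday, common
2208: Jan 1 Friday, leap
2209: Jan 1 Sunday, common
2209 matches on both conditions.

2209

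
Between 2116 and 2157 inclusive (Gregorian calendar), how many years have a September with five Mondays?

12

September has 30 days; it has five Mondays when Monday falls among the first (month-length − 28) days — i.e. when September 1 is one of Monday/Sunday.
September 1 by year: 2116:Tue 2117:Wed 2118:Thu 2119:Fri 2120:Sun✓ 2121:Mon✓ 2122:Tue 2123:Wed 2124:Fri 2125:Sat 2126:Sun✓ 2127:Mon✓ 2128:Wed 2129:Thu 2130:Fri …(12 more)… 2143:Sun✓ 2144:Tue 2145:Wed 2146:Thu 2147:Fri 2148:Sun✓ 2149:Mon✓ 2150:Tue 2151:Wed 2152:Fri 2153:Sat 2154:Sun✓ 2155:Mon✓ 2156:Wed 2157:Thu
Years with five Mondays: 2120, 2121, 2126, 2127, 2132, 2137, 2138, 2143, 2148, 2149, 2154, 2155 → 12.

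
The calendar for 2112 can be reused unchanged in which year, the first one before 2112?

Two years share a calendar iff Jan 1 falls on the same weekday and both are leap or both are common. 2112: Jan 1 is Friday, leap year.
2111: Jan 1 Thursday, common
2110: Jan 1 Wednesday, common
2109: Jan 1 Tuesday, common
2108: Jan 1 Sunday, leap
2107: Jan 1 Saturday, common
2106: Jan 1 Friday, common
2105: Jan 1 Thursday, common
2104: Jan 1 Tuesday, leap
2103: Jan 1 Monday, common
2102: Jan 1 Sunday, common
2101: Jan 1 Saturday, common
2100: Jan 1 Friday, common
2099: Jan 1 Thursday, common
2098: Jan 1 Wednesday, common
2097: Jan 1 Tuesday, common
2096: Jan 1 Sunday, leap
2095: Jan 1 Saturday, common
2094: Jan 1 Friday, common
2093: Jan 1 Thursday, common
2092: Jan 1 Tuesday, leap
2091: Jan 1 Monday, common
2090: Jan 1 Sunday, common
2089: Jan 1 Saturday, common
2088: Jan 1 Thursday, leap
2087: Jan 1 Wednesday, common
2086: Jan 1 Tuesday, common
2085: Jan 1 Monday, common
2084: Jan 1 Saturday, leap
2083: Jan 1 Friday, common
2082: Jan 1 Thursday, common
2081: Jan 1 Wednesday, common
2080: Jan 1 Monday, leap
2079: Jan 1 Sunday, common
2078: Jan 1 Saturday, common
2077: Jan 1 Friday, common
2076: Jan 1 Wednesday, leap
2075: Jan 1 Tuesday, common
2074: Jan 1 Monday, common
2073: Jan 1 Sunday, common
2072: Jan 1 Friday, leap
2072 matches on both conditions.

2072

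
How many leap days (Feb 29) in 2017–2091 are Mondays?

Leap years in 2017–2091: 18 of them.
Feb 29 weekday advances by 5 (mod 7) from one leap year to the next four years later (or differs when a century non-leap intervenes).
Leap-day weekdays: 2020:Sat 2024:Thu 2028:Tue 2032:Sun 2036:Fri 2040:Wed 2044:Mon✓ 2048:Sat 2052:Thu 2056:Tue 2060:Sun 2064:Fri 2068:Wed 2072:Mon✓ 2076:Sat 2080:Thu 2084:Tue 2088:Sun
Monday: 2044, 2072 → 2.

2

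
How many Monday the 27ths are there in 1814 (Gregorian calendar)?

Check the 27th of each month of 1814: Jan 27: Thu, Feb 27: Sun, Mar 27: Sun, Apr 27: Wed, May 27: Fri, Jun 27: Mon, Jul 27: Wed, Aug 27: Sat, Sep 27: Tue, Oct 27: Thu, Nov 27: Sun, Dec 27: Tue.
Monday occurs in June — 1 month.

1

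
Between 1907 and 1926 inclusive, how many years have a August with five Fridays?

8

August has 31 days; it has five Fridays when Friday falls among the first (month-length − 28) days — i.e. when August 1 is one of Friday/Thursday/Wednesday.
August 1 by year: 1907:Thu✓ 1908:Sat 1909:Sun 1910:Mon 1911:Tue 1912:Thu✓ 1913:Fri✓ 1914:Sat 1915:Sun 1916:Tue 1917:Wed✓ 1918:Thu✓ 1919:Fri✓ 1920:Sun 1921:Mon 1922:Tue 1923:Wed✓ 1924:Fri✓ 1925:Sat 1926:Sun
Years with five Fridays: 1907, 1912, 1913, 1917, 1918, 1919, 1923, 1924 → 8.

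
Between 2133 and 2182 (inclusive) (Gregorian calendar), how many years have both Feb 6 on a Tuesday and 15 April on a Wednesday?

Check each year's weekday for Feb 6 and 15 April:
  2133: Fri/Wed  2134: Sat/Thu  2135: Sun/Fri  2136: Mon/Sun  2137: Wed/Mon  2138: Thu/Tue  2139: Fri/Wed  2140: Sat/Fri  2141: Mon/Sat  2142: Tue/Sun  2143: Wed/Mon  2144: Thu/Wed  2145: Sat/Thu  2146: Sun/Fri  …(22 more)…  2169: Mon/Sat  2170: Tue/Sun  2171: Wed/Mon  2172: Thu/Wed  2173: Sat/Thu  2174: Sun/Fri  2175: Mon/Sat  2176: Tue/Mon  2177: Thu/Tue  2178: Fri/Wed  2179: Sat/Thu  2180: Sun/Sat  2181: Tue/Sun  2182: Wed/Mon
Both conditions hold in: no year — 0.

0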